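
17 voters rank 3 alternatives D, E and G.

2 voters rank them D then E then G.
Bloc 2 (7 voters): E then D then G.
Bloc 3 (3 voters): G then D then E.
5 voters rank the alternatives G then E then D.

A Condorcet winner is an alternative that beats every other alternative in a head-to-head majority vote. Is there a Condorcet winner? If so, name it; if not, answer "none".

E

Head-to-head results (17 voters):
D vs E: 5 to 12, E.
D vs G: D preferred on 2+7 = 9 ballots; D wins 9–8.
E vs G: E is ranked higher on 2+7 = 9 ballots, G on 8. E wins 9–8.
E wins every pairwise contest, so E is the Condorcet winner.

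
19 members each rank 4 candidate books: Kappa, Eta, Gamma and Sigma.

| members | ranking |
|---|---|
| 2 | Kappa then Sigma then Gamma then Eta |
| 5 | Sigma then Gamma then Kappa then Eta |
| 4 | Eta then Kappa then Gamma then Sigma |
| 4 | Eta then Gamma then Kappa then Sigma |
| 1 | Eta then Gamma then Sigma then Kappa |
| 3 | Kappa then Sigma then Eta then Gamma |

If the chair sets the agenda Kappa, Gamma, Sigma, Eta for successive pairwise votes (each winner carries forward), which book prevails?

Round 1: Kappa vs Gamma — 9–10, Gamma advances.
Round 2: Gamma vs Sigma — 9–10, Sigma advances.
Round 3: Sigma vs Eta — 10–9, Sigma advances.
Sigma survives the agenda.

Sigma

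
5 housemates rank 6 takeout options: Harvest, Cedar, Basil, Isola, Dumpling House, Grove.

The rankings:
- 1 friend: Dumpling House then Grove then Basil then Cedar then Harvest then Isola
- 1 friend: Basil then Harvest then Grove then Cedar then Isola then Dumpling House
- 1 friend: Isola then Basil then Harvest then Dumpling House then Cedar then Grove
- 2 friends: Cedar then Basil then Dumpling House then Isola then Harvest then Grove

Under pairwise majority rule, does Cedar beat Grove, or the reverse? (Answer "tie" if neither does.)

Cedar

Ballots ranking Cedar above Grove: 1 + 2 = 3.
Ballots ranking Grove above Cedar: 5 − 3 = 2.
Cedar wins the head-to-head 3–2.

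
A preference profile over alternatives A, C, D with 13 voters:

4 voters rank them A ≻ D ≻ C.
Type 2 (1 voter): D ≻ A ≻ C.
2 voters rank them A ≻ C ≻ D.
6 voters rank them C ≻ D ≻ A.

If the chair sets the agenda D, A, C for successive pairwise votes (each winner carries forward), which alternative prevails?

Round 1: D vs A — 7–6, D advances.
Round 2: D vs C — 5–8, C advances.
C survives the agenda.

C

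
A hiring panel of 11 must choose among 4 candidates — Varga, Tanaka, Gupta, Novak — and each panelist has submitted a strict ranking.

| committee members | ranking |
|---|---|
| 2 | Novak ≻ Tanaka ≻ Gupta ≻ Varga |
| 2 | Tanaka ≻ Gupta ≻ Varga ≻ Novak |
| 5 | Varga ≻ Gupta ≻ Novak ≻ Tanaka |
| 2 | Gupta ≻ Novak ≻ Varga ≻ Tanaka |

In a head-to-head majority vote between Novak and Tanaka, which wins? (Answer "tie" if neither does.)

Ballots ranking Novak above Tanaka: 2 + 5 + 2 = 9.
Ballots ranking Tanaka above Novak: 11 − 9 = 2.
Novak wins the head-to-head 9–2.

Novak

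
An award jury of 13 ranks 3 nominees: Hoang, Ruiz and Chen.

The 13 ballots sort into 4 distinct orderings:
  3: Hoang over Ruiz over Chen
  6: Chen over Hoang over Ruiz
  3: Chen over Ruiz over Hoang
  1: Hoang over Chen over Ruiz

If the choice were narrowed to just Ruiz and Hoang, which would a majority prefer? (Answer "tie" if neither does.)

Ballots ranking Ruiz above Hoang: 3.
Ballots ranking Hoang above Ruiz: 13 − 3 = 10.
Hoang wins the head-to-head 10–3.

Hoang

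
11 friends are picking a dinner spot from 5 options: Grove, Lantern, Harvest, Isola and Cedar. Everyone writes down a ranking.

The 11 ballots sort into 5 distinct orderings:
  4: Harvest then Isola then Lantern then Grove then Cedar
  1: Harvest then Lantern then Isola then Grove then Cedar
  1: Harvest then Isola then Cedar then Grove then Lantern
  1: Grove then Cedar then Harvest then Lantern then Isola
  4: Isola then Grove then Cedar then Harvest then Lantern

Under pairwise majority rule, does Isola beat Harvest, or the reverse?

Ballots ranking Isola above Harvest: 4.
Ballots ranking Harvest above Isola: 11 − 4 = 7.
Harvest wins the head-to-head 7–4.

Harvest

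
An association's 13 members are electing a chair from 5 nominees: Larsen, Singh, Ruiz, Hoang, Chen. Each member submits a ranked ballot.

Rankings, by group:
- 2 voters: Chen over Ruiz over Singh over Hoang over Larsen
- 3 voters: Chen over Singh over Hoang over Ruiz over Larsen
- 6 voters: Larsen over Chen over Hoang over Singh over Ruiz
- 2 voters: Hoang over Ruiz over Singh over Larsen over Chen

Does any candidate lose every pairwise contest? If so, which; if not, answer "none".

Head-to-head results (13 voters):
Larsen vs Singh: 6 for Larsen, 7 for Singh — Singh by 7–6.
Larsen–Ruiz: Ruiz 7–6.
Larsen vs Hoang: Hoang wins 7–6.
Larsen vs Chen: Larsen is ranked higher on 6+2 = 8 ballots, Chen on 5. Larsen wins 8–5.
Singh vs Ruiz: 9 to 4, Singh.
Singh vs Hoang: Hoang, 8–5.
Singh vs Chen: Chen wins 11–2.
Ruiz vs Hoang: Ruiz preferred on 2 ballots; Hoang wins 11–2.
Ruiz vs Chen: Chen wins 11–2.
Hoang vs Chen: Chen, 11–2.
No candidate is winless: Larsen beats Chen; Singh beats Larsen; Ruiz beats Larsen; Hoang beats Larsen; Chen beats Singh. There is no Condorcet loser.

none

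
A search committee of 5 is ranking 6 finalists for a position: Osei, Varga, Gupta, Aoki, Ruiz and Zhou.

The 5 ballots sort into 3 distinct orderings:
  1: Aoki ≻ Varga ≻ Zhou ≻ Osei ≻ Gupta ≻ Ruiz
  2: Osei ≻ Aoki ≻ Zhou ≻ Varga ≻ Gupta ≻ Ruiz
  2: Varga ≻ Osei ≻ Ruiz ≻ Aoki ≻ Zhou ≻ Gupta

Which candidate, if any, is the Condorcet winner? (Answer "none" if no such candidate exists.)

none

Head-to-head results (5 committee members):
Osei vs Varga: 2 for Osei, 3 for Varga — Varga by 3–2.
Osei vs Gupta: 1+2+2 = 5 for Osei, 0 for Gupta — Osei by 5–0.
Osei vs Aoki: Osei, 4–1.
Osei–Ruiz: Osei 5–0.
Osei–Zhou: Osei 4–1.
Varga vs Gupta: Varga wins 5–0.
Varga vs Aoki: 2 for Varga, 3 for Aoki — Aoki by 3–2.
Varga vs Ruiz: Varga is ranked higher on 1+2+2 = 5 ballots, Ruiz on 0. Varga wins 5–0.
Varga vs Zhou: 3 to 2, Varga.
Gupta vs Aoki: Gupta is ranked higher on 0 ballots, Aoki on 5. Aoki wins 5–0.
Gupta vs Ruiz: Gupta, 3–2.
Gupta vs Zhou: 0 for Gupta, 5 for Zhou — Zhou by 5–0.
Aoki vs Ruiz: Aoki, 3–2.
Aoki–Zhou: Aoki 5–0.
Ruiz vs Zhou: Zhou, 3–2.
Each candidate drops at least one matchup (Osei loses to Varga; Varga loses to Aoki; Gupta loses to Osei; Aoki loses to Osei; Ruiz loses to Osei; Zhou loses to Osei); the cycle Osei beats Aoki beats Varga beats Osei rules out a Condorcet winner.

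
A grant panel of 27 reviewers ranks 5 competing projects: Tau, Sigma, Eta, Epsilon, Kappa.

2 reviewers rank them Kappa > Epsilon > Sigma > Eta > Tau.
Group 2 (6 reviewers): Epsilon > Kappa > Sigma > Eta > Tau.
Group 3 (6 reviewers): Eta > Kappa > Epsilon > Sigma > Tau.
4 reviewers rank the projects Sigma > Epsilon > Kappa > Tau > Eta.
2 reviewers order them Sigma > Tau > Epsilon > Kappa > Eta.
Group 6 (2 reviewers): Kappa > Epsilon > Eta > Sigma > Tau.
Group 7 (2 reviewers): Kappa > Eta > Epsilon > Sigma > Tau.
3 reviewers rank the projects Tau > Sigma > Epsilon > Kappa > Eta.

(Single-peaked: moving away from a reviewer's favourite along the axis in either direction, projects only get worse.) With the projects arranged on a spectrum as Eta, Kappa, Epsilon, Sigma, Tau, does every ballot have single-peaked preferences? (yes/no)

yes

Axis positions: Eta=1, Kappa=2, Epsilon=3, Sigma=4, Tau=5.
Group 1 (peak Kappa at position 2): ranking walks positions 2-3-4-1-5, expanding outward from the peak — single-peaked.
Group 2 (peak Epsilon at position 3): ranking walks positions 3-2-4-1-5, expanding outward from the peak — single-peaked.
Group 3 (peak Eta at position 1): ranking walks positions 1-2-3-4-5, expanding outward from the peak — single-peaked.
Group 4 (peak Sigma at position 4): ranking walks positions 4-3-2-5-1, expanding outward from the peak — single-peaked.
Group 5 (peak Sigma at position 4): ranking walks positions 4-5-3-2-1, expanding outward from the peak — single-peaked.
Group 6 (peak Kappa at position 2): ranking walks positions 2-3-1-4-5, expanding outward from the peak — single-peaked.
Group 7 (peak Kappa at position 2): ranking walks positions 2-1-3-4-5, expanding outward from the peak — single-peaked.
Group 8 (peak Tau at position 5): ranking walks positions 5-4-3-2-1, expanding outward from the peak — single-peaked.
Every ranking is single-peaked on this axis.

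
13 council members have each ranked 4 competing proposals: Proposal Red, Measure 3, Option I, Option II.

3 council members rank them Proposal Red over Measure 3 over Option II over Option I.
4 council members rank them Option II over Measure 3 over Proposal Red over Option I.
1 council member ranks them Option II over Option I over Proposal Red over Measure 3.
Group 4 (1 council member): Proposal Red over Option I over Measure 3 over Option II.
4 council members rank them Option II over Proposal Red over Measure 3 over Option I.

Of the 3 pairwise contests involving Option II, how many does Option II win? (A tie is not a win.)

Option II against each rival (13 council members):
Option II vs Proposal Red: 9 to 4, Option II.
Option II vs Measure 3: Option II preferred on 4+1+4 = 9 ballots; Option II wins 9–4.
Option II vs Option I: 12 to 1, Option II.
Option II beats Proposal Red, Measure 3, Option I — 3 pairwise wins.

3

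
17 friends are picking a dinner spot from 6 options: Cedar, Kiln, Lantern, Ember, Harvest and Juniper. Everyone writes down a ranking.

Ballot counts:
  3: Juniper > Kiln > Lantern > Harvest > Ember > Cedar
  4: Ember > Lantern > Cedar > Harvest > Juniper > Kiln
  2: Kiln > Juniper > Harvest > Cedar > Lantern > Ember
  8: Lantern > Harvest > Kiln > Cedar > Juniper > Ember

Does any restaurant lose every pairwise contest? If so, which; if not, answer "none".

Head-to-head results (17 friends):
Cedar vs Kiln: 4 to 13, Kiln.
Cedar vs Lantern: Cedar preferred on 2 ballots; Lantern wins 15–2.
Cedar vs Ember: Cedar wins 10–7.
Cedar vs Harvest: Harvest, 13–4.
Cedar vs Juniper: Cedar, 12–5.
Kiln vs Lantern: 3+2 = 5 for Kiln, 12 for Lantern — Lantern by 12–5.
Kiln vs Ember: 3+2+8 = 13 for Kiln, 4 for Ember — Kiln by 13–4.
Kiln vs Harvest: Harvest wins 12–5.
Kiln vs Juniper: 2+8 = 10 for Kiln, 7 for Juniper — Kiln by 10–7.
Lantern vs Ember: Lantern preferred on 3+2+8 = 13 ballots; Lantern wins 13–4.
Lantern vs Harvest: 3+4+8 = 15 for Lantern, 2 for Harvest — Lantern by 15–2.
Lantern vs Juniper: Lantern is ranked higher on 4+8 = 12 ballots, Juniper on 5. Lantern wins 12–5.
Ember–Harvest: Harvest 13–4.
Ember vs Juniper: Juniper wins 13–4.
Harvest–Juniper: Harvest 12–5.
Ember loses to every other restaurant — it is the Condorcet loser.

Ember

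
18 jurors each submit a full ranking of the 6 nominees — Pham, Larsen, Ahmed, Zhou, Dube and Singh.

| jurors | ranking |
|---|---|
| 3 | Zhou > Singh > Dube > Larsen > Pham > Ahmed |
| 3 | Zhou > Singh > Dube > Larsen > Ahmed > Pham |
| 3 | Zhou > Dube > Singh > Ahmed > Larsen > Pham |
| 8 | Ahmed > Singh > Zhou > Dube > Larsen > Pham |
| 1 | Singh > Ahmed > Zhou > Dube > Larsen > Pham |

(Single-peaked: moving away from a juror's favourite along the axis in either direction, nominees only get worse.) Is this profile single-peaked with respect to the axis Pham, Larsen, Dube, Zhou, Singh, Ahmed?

yes

Axis positions: Pham=1, Larsen=2, Dube=3, Zhou=4, Singh=5, Ahmed=6.
Cluster 1 (peak Zhou at position 4): ranking walks positions 4-5-3-2-1-6, expanding outward from the peak — single-peaked.
Cluster 2 (peak Zhou at position 4): ranking walks positions 4-5-3-2-6-1, expanding outward from the peak — single-peaked.
Cluster 3 (peak Zhou at position 4): ranking walks positions 4-3-5-6-2-1, expanding outward from the peak — single-peaked.
Cluster 4 (peak Ahmed at position 6): ranking walks positions 6-5-4-3-2-1, expanding outward from the peak — single-peaked.
Cluster 5 (peak Singh at position 5): ranking walks positions 5-6-4-3-2-1, expanding outward from the peak — single-peaked.
Every ranking is single-peaked on this axis.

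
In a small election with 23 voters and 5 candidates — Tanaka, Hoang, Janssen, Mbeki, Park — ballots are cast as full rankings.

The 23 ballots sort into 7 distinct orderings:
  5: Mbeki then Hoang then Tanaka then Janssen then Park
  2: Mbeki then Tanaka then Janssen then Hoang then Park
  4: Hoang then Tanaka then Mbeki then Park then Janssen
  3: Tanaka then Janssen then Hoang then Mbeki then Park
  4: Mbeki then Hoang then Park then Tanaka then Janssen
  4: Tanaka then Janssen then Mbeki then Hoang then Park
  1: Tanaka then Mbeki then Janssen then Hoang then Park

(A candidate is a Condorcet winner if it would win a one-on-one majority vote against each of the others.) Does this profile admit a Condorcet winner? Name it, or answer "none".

none

Head-to-head results (23 voters):
Tanaka vs Hoang: Tanaka preferred on 2+3+4+1 = 10 ballots; Hoang wins 13–10.
Tanaka vs Janssen: 23 to 0, Tanaka.
Tanaka vs Mbeki: 12 to 11, Tanaka.
Tanaka vs Park: 19 to 4, Tanaka.
Hoang vs Janssen: 5+4+4 = 13 for Hoang, 10 for Janssen — Hoang by 13–10.
Hoang vs Mbeki: 7 to 16, Mbeki.
Hoang vs Park: Hoang is ranked higher on 23 ballots, Park on 0. Hoang wins 23–0.
Janssen vs Mbeki: Janssen preferred on 3+4 = 7 ballots; Mbeki wins 16–7.
Janssen vs Park: Janssen is ranked higher on 5+2+3+4+1 = 15 ballots, Park on 8. Janssen wins 15–8.
Mbeki vs Park: 23 for Mbeki, 0 for Park — Mbeki by 23–0.
Every candidate loses at least once (Tanaka loses to Hoang; Hoang loses to Mbeki; Janssen loses to Tanaka; Mbeki loses to Tanaka; Park loses to Tanaka). The majority relation contains the cycle Tanaka > Mbeki > Hoang > Tanaka, so there is no Condorcet winner.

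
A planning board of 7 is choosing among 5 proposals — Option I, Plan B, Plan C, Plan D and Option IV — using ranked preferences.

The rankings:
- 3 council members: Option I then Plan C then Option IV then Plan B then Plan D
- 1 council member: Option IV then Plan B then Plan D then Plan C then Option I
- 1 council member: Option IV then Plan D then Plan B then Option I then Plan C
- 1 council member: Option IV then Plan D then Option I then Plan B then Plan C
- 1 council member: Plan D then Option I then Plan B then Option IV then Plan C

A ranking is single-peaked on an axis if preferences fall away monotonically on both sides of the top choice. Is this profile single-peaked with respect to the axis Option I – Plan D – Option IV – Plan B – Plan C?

Axis positions: Option I=1, Plan D=2, Option IV=3, Plan B=4, Plan C=5.
Faction 1: ranking walks positions 1-5-3-4-2; Plan C is ranked above Plan D even though Plan D lies between Plan C and the peak Option I on the axis — preferences dip and rise again. Not single-peaked.
Faction 2 (peak Option IV at position 3): ranking walks positions 3-4-2-5-1, expanding outward from the peak — single-peaked.
Faction 3 (peak Option IV at position 3): ranking walks positions 3-2-4-1-5, expanding outward from the peak — single-peaked.
Faction 4 (peak Option IV at position 3): ranking walks positions 3-2-1-4-5, expanding outward from the peak — single-peaked.
Faction 5: ranking walks positions 2-1-4-3-5; Plan B is ranked above Option IV even though Option IV lies between Plan B and the peak Plan D on the axis — preferences dip and rise again. Not single-peaked.
Faction 1 violates single-peakedness, so the profile is not single-peaked on this axis.

no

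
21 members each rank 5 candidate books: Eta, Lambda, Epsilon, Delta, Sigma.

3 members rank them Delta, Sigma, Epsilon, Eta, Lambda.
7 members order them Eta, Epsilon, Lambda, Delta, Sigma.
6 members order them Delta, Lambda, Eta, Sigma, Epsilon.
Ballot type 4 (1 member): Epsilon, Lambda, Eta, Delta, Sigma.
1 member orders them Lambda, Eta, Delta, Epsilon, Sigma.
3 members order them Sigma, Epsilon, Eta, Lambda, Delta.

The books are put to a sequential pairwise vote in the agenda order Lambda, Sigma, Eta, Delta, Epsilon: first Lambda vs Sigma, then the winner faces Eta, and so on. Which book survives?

Eta

Round 1: Lambda vs Sigma — 15–6, Lambda advances.
Round 2: Lambda vs Eta — 8–13, Eta advances.
Round 3: Eta vs Delta — 12–9, Eta advances.
Round 4: Eta vs Epsilon — 14–7, Eta advances.
The agenda winner is Eta.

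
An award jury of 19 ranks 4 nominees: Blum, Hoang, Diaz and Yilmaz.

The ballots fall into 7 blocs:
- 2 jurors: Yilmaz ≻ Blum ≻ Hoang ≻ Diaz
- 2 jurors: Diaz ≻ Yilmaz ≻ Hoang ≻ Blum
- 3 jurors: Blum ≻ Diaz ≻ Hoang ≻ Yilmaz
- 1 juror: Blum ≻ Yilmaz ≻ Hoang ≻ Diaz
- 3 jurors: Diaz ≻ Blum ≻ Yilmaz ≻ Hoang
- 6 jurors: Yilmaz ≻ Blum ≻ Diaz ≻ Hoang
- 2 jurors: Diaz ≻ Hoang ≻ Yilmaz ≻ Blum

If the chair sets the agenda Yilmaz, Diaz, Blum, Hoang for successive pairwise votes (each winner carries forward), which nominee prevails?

Blum

Round 1: Yilmaz vs Diaz — 9–10, Diaz advances.
Round 2: Diaz vs Blum — 7–12, Blum advances.
Round 3: Blum vs Hoang — 15–4, Blum advances.
The agenda winner is Blum.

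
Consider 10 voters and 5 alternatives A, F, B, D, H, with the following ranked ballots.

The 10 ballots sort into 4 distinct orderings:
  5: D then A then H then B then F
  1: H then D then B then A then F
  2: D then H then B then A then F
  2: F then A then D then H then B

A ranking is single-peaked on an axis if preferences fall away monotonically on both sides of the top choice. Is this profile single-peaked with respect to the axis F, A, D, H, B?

yes

Axis positions: F=1, A=2, D=3, H=4, B=5.
Cluster 1 (peak D at position 3): ranking walks positions 3-2-4-5-1, expanding outward from the peak — single-peaked.
Cluster 2 (peak H at position 4): ranking walks positions 4-3-5-2-1, expanding outward from the peak — single-peaked.
Cluster 3 (peak D at position 3): ranking walks positions 3-4-5-2-1, expanding outward from the peak — single-peaked.
Cluster 4 (peak F at position 1): ranking walks positions 1-2-3-4-5, expanding outward from the peak — single-peaked.
Every ranking is single-peaked on this axis.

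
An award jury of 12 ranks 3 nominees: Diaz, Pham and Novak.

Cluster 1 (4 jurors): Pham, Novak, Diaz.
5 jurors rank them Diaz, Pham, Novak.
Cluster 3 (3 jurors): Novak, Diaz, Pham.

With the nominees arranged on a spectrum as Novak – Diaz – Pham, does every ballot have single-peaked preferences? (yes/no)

no

Axis positions: Novak=1, Diaz=2, Pham=3.
Cluster 1: ranking walks positions 3-1-2; Novak is ranked above Diaz even though Diaz lies between Novak and the peak Pham on the axis — preferences dip and rise again. Not single-peaked.
Cluster 2 (peak Diaz at position 2): ranking walks positions 2-3-1, expanding outward from the peak — single-peaked.
Cluster 3 (peak Novak at position 1): ranking walks positions 1-2-3, expanding outward from the peak — single-peaked.
Cluster 1 violates single-peakedness, so the profile is not single-peaked on this axis.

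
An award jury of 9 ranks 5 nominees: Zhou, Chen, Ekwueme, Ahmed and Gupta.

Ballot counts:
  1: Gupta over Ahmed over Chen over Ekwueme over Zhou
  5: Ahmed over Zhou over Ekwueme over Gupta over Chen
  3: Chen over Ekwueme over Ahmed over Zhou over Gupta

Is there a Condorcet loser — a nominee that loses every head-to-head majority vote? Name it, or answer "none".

Chen

Head-to-head results (9 jurors):
Zhou vs Chen: Zhou wins 5–4.
Zhou vs Ekwueme: Zhou is ranked higher on 5 ballots, Ekwueme on 4. Zhou wins 5–4.
Zhou vs Ahmed: 0 for Zhou, 9 for Ahmed — Ahmed by 9–0.
Zhou–Gupta: Zhou 8–1.
Chen vs Ekwueme: Ekwueme, 5–4.
Chen vs Ahmed: Chen preferred on 3 ballots; Ahmed wins 6–3.
Chen–Gupta: Gupta 6–3.
Ekwueme vs Ahmed: Ahmed wins 6–3.
Ekwueme vs Gupta: Ekwueme, 8–1.
Ahmed vs Gupta: Ahmed is ranked higher on 5+3 = 8 ballots, Gupta on 1. Ahmed wins 8–1.
Chen is beaten in every head-to-head and is the Condorcet loser.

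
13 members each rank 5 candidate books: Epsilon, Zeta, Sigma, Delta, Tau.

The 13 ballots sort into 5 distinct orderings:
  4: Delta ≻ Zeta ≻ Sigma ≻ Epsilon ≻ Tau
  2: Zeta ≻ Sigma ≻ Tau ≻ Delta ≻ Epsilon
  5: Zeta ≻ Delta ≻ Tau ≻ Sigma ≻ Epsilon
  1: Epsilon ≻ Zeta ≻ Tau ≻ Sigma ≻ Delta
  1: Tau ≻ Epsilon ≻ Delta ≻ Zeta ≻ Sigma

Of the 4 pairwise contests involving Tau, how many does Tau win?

2

Tau against each rival (13 members):
Tau vs Epsilon: Tau is ranked higher on 2+5+1 = 8 ballots, Epsilon on 5. Tau wins 8–5.
Tau vs Zeta: Tau preferred on 1 ballot; Zeta wins 12–1.
Tau vs Sigma: Tau, 7–6.
Tau vs Delta: Tau preferred on 2+1+1 = 4 ballots; Delta wins 9–4.
Tau beats Epsilon, Sigma; loses to Zeta, Delta — 2 pairwise wins.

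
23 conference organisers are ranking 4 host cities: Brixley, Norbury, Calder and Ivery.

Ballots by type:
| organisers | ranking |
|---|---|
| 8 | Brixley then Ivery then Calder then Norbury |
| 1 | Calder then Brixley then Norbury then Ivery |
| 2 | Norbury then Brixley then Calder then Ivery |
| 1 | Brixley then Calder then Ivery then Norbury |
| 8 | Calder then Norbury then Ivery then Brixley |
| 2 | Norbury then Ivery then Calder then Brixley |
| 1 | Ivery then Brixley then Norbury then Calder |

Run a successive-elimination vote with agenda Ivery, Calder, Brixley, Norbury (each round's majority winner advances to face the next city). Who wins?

Norbury

Round 1: Ivery vs Calder — 11–12, Calder advances.
Round 2: Calder vs Brixley — 11–12, Brixley advances.
Round 3: Brixley vs Norbury — 11–12, Norbury advances.
The agenda winner is Norbury.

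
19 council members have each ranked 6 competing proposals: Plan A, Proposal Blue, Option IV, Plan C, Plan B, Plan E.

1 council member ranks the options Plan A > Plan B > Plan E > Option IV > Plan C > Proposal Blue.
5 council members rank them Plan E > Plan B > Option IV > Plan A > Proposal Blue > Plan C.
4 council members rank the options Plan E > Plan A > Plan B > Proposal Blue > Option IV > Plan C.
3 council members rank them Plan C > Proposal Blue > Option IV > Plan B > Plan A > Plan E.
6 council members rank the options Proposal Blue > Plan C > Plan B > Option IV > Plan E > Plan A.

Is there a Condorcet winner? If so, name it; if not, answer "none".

Pairwise majorities:
Plan A vs Proposal Blue: 10 to 9, Plan A.
Plan A vs Option IV: 1+4 = 5 for Plan A, 14 for Option IV — Option IV by 14–5.
Plan A vs Plan C: 10 to 9, Plan A.
Plan A vs Plan B: 1+4 = 5 for Plan A, 14 for Plan B — Plan B by 14–5.
Plan A vs Plan E: 4 to 15, Plan E.
Proposal Blue vs Option IV: Proposal Blue preferred on 4+3+6 = 13 ballots; Proposal Blue wins 13–6.
Proposal Blue vs Plan C: Proposal Blue is ranked higher on 5+4+6 = 15 ballots, Plan C on 4. Proposal Blue wins 15–4.
Proposal Blue vs Plan B: 3+6 = 9 for Proposal Blue, 10 for Plan B — Plan B by 10–9.
Proposal Blue vs Plan E: Proposal Blue preferred on 3+6 = 9 ballots; Plan E wins 10–9.
Option IV vs Plan C: 1+5+4 = 10 for Option IV, 9 for Plan C — Option IV by 10–9.
Option IV vs Plan B: 3 to 16, Plan B.
Option IV vs Plan E: Option IV preferred on 3+6 = 9 ballots; Plan E wins 10–9.
Plan C vs Plan B: 9 to 10, Plan B.
Plan C vs Plan E: Plan C preferred on 3+6 = 9 ballots; Plan E wins 10–9.
Plan B vs Plan E: Plan B preferred on 1+3+6 = 10 ballots; Plan B wins 10–9.
Plan B wins every pairwise contest, so Plan B is the Condorcet winner.

Plan B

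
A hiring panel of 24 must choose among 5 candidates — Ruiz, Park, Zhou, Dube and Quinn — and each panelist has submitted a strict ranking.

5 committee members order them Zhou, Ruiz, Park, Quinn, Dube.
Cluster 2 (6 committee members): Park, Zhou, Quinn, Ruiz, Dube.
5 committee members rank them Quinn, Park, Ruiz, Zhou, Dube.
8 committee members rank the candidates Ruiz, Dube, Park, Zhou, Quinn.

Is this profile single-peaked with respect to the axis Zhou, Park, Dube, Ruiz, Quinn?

Axis positions: Zhou=1, Park=2, Dube=3, Ruiz=4, Quinn=5.
Cluster 1: ranking walks positions 1-4-2-5-3; Ruiz is ranked above Park even though Park lies between Ruiz and the peak Zhou on the axis — preferences dip and rise again. Not single-peaked.
Cluster 2: ranking walks positions 2-1-5-4-3; Quinn is ranked above Dube even though Dube lies between Quinn and the peak Park on the axis — preferences dip and rise again. Not single-peaked.
Cluster 3: ranking walks positions 5-2-4-1-3; Park is ranked above Ruiz even though Ruiz lies between Park and the peak Quinn on the axis — preferences dip and rise again. Not single-peaked.
Cluster 4 (peak Ruiz at position 4): ranking walks positions 4-3-2-1-5, expanding outward from the peak — single-peaked.
Cluster 1 violates single-peakedness, so the profile is not single-peaked on this axis.

no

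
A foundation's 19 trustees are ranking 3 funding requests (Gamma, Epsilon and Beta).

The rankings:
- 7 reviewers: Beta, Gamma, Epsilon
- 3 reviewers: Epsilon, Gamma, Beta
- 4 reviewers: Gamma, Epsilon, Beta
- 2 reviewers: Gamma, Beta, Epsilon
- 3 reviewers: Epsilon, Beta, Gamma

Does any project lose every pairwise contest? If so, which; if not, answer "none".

none

Head-to-head results (19 reviewers):
Gamma vs Epsilon: 13 to 6, Gamma.
Gamma–Beta: Beta 10–9.
Epsilon vs Beta: Epsilon, 10–9.
Each project has at least one pairwise win (Gamma beats Epsilon; Epsilon beats Beta; Beta beats Gamma) — no Condorcet loser.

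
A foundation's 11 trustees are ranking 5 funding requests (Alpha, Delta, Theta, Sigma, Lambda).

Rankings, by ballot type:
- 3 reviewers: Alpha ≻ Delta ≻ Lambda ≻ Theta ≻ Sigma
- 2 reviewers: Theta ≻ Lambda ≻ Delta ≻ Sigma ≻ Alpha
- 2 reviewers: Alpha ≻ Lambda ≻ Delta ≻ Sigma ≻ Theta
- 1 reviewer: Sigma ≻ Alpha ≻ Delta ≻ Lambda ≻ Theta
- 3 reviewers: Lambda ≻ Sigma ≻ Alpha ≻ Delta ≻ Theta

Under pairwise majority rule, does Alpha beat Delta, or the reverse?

Ballots ranking Alpha above Delta: 3 + 2 + 1 + 3 = 9.
Ballots ranking Delta above Alpha: 11 − 9 = 2.
Alpha wins the head-to-head 9–2.

Alpha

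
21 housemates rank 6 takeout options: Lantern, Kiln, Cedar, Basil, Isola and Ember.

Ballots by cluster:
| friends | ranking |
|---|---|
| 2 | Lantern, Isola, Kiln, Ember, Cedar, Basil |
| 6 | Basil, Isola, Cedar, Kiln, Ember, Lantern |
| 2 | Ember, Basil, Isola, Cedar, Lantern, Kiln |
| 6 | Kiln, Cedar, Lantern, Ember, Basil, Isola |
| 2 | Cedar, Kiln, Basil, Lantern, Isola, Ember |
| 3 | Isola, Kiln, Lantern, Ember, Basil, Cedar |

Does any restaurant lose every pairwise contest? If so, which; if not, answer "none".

none

Head-to-head results (21 friends):
Lantern vs Kiln: Kiln wins 17–4.
Lantern vs Cedar: Lantern is ranked higher on 2+3 = 5 ballots, Cedar on 16. Cedar wins 16–5.
Lantern–Basil: Lantern 11–10.
Lantern vs Isola: Isola, 11–10.
Lantern vs Ember: 2+6+2+3 = 13 for Lantern, 8 for Ember — Lantern by 13–8.
Kiln vs Cedar: Kiln wins 11–10.
Kiln vs Basil: Kiln preferred on 2+6+2+3 = 13 ballots; Kiln wins 13–8.
Kiln vs Isola: Kiln is ranked higher on 6+2 = 8 ballots, Isola on 13. Isola wins 13–8.
Kiln vs Ember: 19 to 2, Kiln.
Cedar vs Basil: 10 to 11, Basil.
Cedar vs Isola: Cedar is ranked higher on 6+2 = 8 ballots, Isola on 13. Isola wins 13–8.
Cedar vs Ember: Cedar wins 14–7.
Basil–Isola: Basil 16–5.
Basil vs Ember: 8 to 13, Ember.
Isola vs Ember: Isola is ranked higher on 2+6+2+3 = 13 ballots, Ember on 8. Isola wins 13–8.
Every restaurant wins at least one matchup (Lantern beats Basil; Kiln beats Lantern; Cedar beats Lantern; Basil beats Cedar; Isola beats Lantern; Ember beats Basil), so there is no Condorcet loser.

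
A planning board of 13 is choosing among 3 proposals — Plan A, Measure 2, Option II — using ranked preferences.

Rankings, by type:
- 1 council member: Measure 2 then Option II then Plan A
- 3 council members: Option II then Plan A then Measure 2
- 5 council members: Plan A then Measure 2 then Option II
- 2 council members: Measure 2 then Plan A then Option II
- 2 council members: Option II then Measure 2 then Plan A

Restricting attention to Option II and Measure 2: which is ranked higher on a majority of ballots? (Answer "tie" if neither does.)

Ballots ranking Option II above Measure 2: 3 + 2 = 5.
Ballots ranking Measure 2 above Option II: 13 − 5 = 8.
Measure 2 wins the head-to-head 8–5.

Measure 2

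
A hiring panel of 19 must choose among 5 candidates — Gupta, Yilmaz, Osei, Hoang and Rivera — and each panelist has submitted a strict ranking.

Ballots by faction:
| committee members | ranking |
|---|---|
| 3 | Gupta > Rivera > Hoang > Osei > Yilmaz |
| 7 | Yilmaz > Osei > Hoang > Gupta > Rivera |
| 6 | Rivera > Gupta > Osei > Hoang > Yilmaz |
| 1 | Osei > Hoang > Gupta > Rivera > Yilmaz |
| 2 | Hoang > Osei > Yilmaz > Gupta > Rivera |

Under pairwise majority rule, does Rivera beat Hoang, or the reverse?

Hoang

Ballots ranking Rivera above Hoang: 3 + 6 = 9.
Ballots ranking Hoang above Rivera: 19 − 9 = 10.
Hoang wins the head-to-head 10–9.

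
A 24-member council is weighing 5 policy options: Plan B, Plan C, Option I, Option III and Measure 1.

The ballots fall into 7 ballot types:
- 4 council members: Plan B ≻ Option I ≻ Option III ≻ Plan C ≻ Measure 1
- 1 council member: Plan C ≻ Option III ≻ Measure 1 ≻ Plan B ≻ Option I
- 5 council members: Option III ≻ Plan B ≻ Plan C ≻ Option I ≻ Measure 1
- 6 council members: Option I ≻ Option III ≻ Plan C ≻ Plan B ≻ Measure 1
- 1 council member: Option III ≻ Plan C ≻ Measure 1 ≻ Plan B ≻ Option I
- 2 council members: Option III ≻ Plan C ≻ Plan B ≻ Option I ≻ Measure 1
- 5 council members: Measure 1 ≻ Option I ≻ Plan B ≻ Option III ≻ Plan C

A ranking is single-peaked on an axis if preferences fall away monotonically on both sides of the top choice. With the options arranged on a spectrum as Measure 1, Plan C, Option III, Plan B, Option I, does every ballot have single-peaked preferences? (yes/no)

no

Axis positions: Measure 1=1, Plan C=2, Option III=3, Plan B=4, Option I=5.
Ballot type 1 (peak Plan B at position 4): ranking walks positions 4-5-3-2-1, expanding outward from the peak — single-peaked.
Ballot type 2 (peak Plan C at position 2): ranking walks positions 2-3-1-4-5, expanding outward from the peak — single-peaked.
Ballot type 3 (peak Option III at position 3): ranking walks positions 3-4-2-5-1, expanding outward from the peak — single-peaked.
Ballot type 4: ranking walks positions 5-3-2-4-1; Option III is ranked above Plan B even though Plan B lies between Option III and the peak Option I on the axis — preferences dip and rise again. Not single-peaked.
Ballot type 5 (peak Option III at position 3): ranking walks positions 3-2-1-4-5, expanding outward from the peak — single-peaked.
Ballot type 6 (peak Option III at position 3): ranking walks positions 3-2-4-5-1, expanding outward from the peak — single-peaked.
Ballot type 7: ranking walks positions 1-5-4-3-2; Option I is ranked above Plan C even though Plan C lies between Option I and the peak Measure 1 on the axis — preferences dip and rise again. Not single-peaked.
Ballot type 4 violates single-peakedness, so the profile is not single-peaked on this axis.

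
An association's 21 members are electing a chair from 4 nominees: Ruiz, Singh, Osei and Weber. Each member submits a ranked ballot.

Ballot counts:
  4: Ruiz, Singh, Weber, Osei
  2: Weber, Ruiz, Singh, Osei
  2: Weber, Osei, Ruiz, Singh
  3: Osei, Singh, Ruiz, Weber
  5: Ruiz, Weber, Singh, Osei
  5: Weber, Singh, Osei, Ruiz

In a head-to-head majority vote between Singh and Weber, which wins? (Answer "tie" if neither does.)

Ballots ranking Singh above Weber: 4 + 3 = 7.
Ballots ranking Weber above Singh: 21 − 7 = 14.
Weber wins the head-to-head 14–7.

Weber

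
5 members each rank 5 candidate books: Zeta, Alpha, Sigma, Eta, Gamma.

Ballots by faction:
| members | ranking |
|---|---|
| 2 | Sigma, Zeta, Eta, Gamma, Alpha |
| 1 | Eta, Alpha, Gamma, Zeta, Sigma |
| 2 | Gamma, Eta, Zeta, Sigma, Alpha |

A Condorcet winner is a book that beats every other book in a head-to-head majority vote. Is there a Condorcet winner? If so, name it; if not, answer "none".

Eta

Pairwise majorities:
Zeta vs Alpha: 2+2 = 4 for Zeta, 1 for Alpha — Zeta by 4–1.
Zeta vs Sigma: Zeta preferred on 1+2 = 3 ballots; Zeta wins 3–2.
Zeta vs Eta: 2 to 3, Eta.
Zeta vs Gamma: Zeta is ranked higher on 2 ballots, Gamma on 3. Gamma wins 3–2.
Alpha vs Sigma: 1 for Alpha, 4 for Sigma — Sigma by 4–1.
Alpha vs Eta: 0 to 5, Eta.
Alpha vs Gamma: Alpha is ranked higher on 1 ballot, Gamma on 4. Gamma wins 4–1.
Sigma vs Eta: Sigma is ranked higher on 2 ballots, Eta on 3. Eta wins 3–2.
Sigma vs Gamma: Sigma is ranked higher on 2 ballots, Gamma on 3. Gamma wins 3–2.
Eta vs Gamma: Eta preferred on 2+1 = 3 ballots; Eta wins 3–2.
Eta wins every pairwise contest, so Eta is the Condorcet winner.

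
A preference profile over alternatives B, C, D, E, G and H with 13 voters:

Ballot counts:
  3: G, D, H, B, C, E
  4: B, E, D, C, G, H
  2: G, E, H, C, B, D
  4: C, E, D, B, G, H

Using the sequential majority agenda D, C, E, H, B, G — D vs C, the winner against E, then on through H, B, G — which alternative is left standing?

B

Round 1: D vs C — 7–6, D advances.
Round 2: D vs E — 3–10, E advances.
Round 3: E vs H — 10–3, E advances.
Round 4: E vs B — 6–7, B advances.
Round 5: B vs G — 8–5, B advances.
The agenda winner is B.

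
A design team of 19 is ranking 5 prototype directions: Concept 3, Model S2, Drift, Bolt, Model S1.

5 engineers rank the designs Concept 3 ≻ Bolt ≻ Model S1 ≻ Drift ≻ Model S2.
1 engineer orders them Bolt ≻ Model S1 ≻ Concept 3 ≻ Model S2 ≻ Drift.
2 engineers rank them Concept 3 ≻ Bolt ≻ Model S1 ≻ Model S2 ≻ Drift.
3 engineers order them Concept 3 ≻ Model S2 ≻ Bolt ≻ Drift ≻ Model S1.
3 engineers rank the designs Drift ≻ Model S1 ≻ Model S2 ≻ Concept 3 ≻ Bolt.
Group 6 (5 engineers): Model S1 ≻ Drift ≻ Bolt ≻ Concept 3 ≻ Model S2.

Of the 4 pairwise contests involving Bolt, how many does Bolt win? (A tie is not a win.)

3

Bolt against each rival (19 engineers):
Bolt vs Concept 3: Concept 3, 13–6.
Bolt vs Model S2: 5+1+2+5 = 13 for Bolt, 6 for Model S2 — Bolt by 13–6.
Bolt vs Drift: Bolt wins 11–8.
Bolt vs Model S1: Bolt wins 11–8.
Bolt beats Model S2, Drift, Model S1; loses to Concept 3 — 3 pairwise wins.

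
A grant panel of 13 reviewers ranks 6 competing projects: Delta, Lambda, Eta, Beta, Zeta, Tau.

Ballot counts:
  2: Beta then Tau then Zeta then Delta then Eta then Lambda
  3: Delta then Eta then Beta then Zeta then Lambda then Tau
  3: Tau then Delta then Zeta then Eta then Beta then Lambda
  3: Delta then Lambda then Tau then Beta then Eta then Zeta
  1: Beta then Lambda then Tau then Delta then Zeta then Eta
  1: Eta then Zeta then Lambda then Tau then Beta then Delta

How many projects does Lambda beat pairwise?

Lambda against each rival (13 reviewers):
Lambda vs Delta: Lambda is ranked higher on 1+1 = 2 ballots, Delta on 11. Delta wins 11–2.
Lambda vs Eta: Eta wins 9–4.
Lambda vs Beta: Beta, 9–4.
Lambda vs Zeta: Lambda is ranked higher on 3+1 = 4 ballots, Zeta on 9. Zeta wins 9–4.
Lambda vs Tau: Lambda, 8–5.
Lambda beats Tau; loses to Delta, Eta, Beta, Zeta — 1 pairwise win.

1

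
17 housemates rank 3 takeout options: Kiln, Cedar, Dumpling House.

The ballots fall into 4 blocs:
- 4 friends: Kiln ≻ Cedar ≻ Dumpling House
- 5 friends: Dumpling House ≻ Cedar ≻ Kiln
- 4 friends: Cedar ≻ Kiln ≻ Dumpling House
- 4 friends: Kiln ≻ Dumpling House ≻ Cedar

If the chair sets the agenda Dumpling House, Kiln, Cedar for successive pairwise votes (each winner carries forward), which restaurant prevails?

Round 1: Dumpling House vs Kiln — 5–12, Kiln advances.
Round 2: Kiln vs Cedar — 8–9, Cedar advances.
Cedar survives the agenda.

Cedar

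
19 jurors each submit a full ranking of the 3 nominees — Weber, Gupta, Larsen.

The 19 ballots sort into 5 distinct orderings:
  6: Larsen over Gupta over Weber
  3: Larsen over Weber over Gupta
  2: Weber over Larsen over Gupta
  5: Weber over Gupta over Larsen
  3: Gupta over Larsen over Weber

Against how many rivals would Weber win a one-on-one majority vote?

1

Weber against each rival (19 jurors):
Weber vs Gupta: Weber is ranked higher on 3+2+5 = 10 ballots, Gupta on 9. Weber wins 10–9.
Weber vs Larsen: Weber preferred on 2+5 = 7 ballots; Larsen wins 12–7.
Weber beats Gupta; loses to Larsen — 1 pairwise win.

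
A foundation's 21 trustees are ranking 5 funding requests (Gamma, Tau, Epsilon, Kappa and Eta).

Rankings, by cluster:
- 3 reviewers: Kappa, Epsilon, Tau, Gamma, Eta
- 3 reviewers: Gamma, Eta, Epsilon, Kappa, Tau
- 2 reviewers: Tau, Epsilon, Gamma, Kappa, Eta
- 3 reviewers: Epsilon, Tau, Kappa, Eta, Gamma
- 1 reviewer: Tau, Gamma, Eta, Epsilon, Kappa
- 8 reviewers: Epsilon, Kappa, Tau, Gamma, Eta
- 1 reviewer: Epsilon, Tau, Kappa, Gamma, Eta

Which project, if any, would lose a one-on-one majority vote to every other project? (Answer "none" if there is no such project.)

Eta

Pairwise majorities:
Gamma vs Tau: Gamma is ranked higher on 3 ballots, Tau on 18. Tau wins 18–3.
Gamma vs Epsilon: Gamma preferred on 3+1 = 4 ballots; Epsilon wins 17–4.
Gamma vs Kappa: Kappa, 15–6.
Gamma vs Eta: 18 to 3, Gamma.
Tau vs Epsilon: Tau is ranked higher on 2+1 = 3 ballots, Epsilon on 18. Epsilon wins 18–3.
Tau vs Kappa: 7 to 14, Kappa.
Tau vs Eta: Tau wins 18–3.
Epsilon–Kappa: Epsilon 18–3.
Epsilon vs Eta: Epsilon wins 17–4.
Kappa vs Eta: 17 to 4, Kappa.
Eta loses to every other project — it is the Condorcet loser.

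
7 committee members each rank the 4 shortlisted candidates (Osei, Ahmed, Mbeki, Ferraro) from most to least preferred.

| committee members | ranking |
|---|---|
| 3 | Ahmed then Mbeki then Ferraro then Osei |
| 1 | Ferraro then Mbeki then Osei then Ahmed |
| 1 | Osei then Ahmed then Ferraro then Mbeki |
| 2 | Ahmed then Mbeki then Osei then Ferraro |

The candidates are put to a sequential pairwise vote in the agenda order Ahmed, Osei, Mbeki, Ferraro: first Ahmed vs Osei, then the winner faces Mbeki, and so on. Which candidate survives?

Ahmed

Round 1: Ahmed vs Osei — 5–2, Ahmed advances.
Round 2: Ahmed vs Mbeki — 6–1, Ahmed advances.
Round 3: Ahmed vs Ferraro — 6–1, Ahmed advances.
Ahmed survives the agenda.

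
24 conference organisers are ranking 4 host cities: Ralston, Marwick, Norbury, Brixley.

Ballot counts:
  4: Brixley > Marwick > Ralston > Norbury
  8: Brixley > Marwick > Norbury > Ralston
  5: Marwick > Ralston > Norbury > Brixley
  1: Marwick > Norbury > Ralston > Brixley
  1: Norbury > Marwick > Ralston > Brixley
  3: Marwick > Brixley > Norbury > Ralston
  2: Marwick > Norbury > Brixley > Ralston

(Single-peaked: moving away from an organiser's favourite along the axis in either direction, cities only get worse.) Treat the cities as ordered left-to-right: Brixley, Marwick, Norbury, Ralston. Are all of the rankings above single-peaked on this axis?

Axis positions: Brixley=1, Marwick=2, Norbury=3, Ralston=4.
Group 1: ranking walks positions 1-2-4-3; Ralston is ranked above Norbury even though Norbury lies between Ralston and the peak Brixley on the axis — preferences dip and rise again. Not single-peaked.
Group 2 (peak Brixley at position 1): ranking walks positions 1-2-3-4, expanding outward from the peak — single-peaked.
Group 3: ranking walks positions 2-4-3-1; Ralston is ranked above Norbury even though Norbury lies between Ralston and the peak Marwick on the axis — preferences dip and rise again. Not single-peaked.
Group 4 (peak Marwick at position 2): ranking walks positions 2-3-4-1, expanding outward from the peak — single-peaked.
Group 5 (peak Norbury at position 3): ranking walks positions 3-2-4-1, expanding outward from the peak — single-peaked.
Group 6 (peak Marwick at position 2): ranking walks positions 2-1-3-4, expanding outward from the peak — single-peaked.
Group 7 (peak Marwick at position 2): ranking walks positions 2-3-1-4, expanding outward from the peak — single-peaked.
Group 1 violates single-peakedness, so the profile is not single-peaked on this axis.

no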